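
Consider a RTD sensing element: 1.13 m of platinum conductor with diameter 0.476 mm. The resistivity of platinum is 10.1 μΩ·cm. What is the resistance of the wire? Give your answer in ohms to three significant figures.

0.641 Ω

ρ = 10.1 μΩ·cm = 1.01×10^-7 Ω·m
A = π(d/2)² = π(2.3800e-04 m)² = 1.780e-07 m²
R = ρL/A = (1.01×10^-7)(1.13 m)/(1.780e-07 m²) = 0.641 Ω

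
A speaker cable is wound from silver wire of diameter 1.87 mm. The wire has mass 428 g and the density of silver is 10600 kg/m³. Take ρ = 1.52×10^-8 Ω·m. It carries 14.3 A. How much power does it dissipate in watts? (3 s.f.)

A = π(d/2)² = π(9.3500e-04 m)² = 2.7465e-06 m²
L = m/(density·A) = 0.428/(10600×2.7465e-06) = 14.7 m
R = ρL/A = (1.52×10^-8)(14.7)/(2.7465e-06) = 0.08136 Ω
P = I²R = (14.3)² × 0.08136 = 16.6 W

16.6 W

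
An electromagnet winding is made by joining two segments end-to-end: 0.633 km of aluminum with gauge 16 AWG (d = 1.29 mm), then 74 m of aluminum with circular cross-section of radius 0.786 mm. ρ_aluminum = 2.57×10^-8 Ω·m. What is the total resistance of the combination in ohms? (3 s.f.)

13.4 Ω

Segment 1: A = π(1.29/2 mm)² = π(6.4500e-04 m)² = 1.307e-06 m²
R₁ = ρL/A = (2.57×10^-8)(633)/(1.307e-06) = 12.45 Ω
Segment 2: A = πr² = π(7.8600e-04 m)² = 1.941e-06 m²
R₂ = (2.57×10^-8)(74)/(1.941e-06) = 0.9799 Ω
R = R₁ + R₂ = 13.4 Ω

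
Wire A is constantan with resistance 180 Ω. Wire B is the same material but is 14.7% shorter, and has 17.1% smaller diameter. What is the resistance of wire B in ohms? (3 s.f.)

R ∝ L/d², so R_B/R_A = (1 − 14.7/100) × (1 − 17.1/100)⁻²
= 0.853 × 1.455 = 1.241
R_B = 1.241 × 180 = 223 Ω

223 Ω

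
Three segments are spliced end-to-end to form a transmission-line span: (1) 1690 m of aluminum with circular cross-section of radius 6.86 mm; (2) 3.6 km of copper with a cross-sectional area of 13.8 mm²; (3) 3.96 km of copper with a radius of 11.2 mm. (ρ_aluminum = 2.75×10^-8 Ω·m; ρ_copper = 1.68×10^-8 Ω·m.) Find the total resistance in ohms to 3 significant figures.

Seg 1: A = πr² = π(6.8600e-03 m)² = 1.478e-04 m²
R_1 = (2.75×10^-8)(1690)/(1.478e-04) = 0.3144 Ω
Seg 2: A = 13.8 mm² = 1.380e-05 m²
R_2 = (1.68×10^-8)(3600)/(1.380e-05) = 4.383 Ω
Seg 3: A = πr² = π(1.1200e-02 m)² = 3.941e-04 m²
R_3 = (1.68×10^-8)(3960)/(3.941e-04) = 0.1688 Ω
R_total = R_1 + R_2 + R_3 = 4.87 Ω

4.87 Ω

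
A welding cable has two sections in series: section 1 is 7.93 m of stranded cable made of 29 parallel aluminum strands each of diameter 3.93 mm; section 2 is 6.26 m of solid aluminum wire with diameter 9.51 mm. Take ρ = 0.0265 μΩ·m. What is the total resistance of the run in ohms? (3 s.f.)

ρ = 0.0265 μΩ·m = 2.65×10^-8 Ω·m
Section 1: A_strand = π(1.9650e-03)² = 1.213e-05 m²; R₁ = ρL/(N·A_s) = (2.65×10^-8)(7.93)/(29×1.213e-05) = 5.974×10^-4 Ω
Section 2: A = π(d/2)² = π(4.7550e-03 m)² = 7.103e-05 m²
R₂ = (2.65×10^-8)(6.26)/(7.103e-05) = 0.002335 Ω
R = R₁ + R₂ = 0.00293 Ω

0.00293 Ω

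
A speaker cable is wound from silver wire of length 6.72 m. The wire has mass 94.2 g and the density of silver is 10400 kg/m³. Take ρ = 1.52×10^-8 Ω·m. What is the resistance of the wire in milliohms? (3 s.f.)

75.8 mΩ

A = m/(density·L) = 0.0942/(10400×6.72) = 1.3479e-06 m²
R = ρL/A = (1.52×10^-8)(6.72)/(1.3479e-06) = 75.8 mΩ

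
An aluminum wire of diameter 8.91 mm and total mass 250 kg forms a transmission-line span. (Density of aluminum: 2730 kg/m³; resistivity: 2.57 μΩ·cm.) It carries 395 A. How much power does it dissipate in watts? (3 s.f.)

94500 W

ρ = 2.57 μΩ·cm = 2.57×10^-8 Ω·m
A = π(d/2)² = π(4.4550e-03 m)² = 6.2351e-05 m²
L = m/(density·A) = 250/(2730×6.2351e-05) = 1469 m
R = ρL/A = (2.57×10^-8)(1469)/(6.2351e-05) = 0.6054 Ω
P = I²R = (395)² × 0.6054 = 94500 W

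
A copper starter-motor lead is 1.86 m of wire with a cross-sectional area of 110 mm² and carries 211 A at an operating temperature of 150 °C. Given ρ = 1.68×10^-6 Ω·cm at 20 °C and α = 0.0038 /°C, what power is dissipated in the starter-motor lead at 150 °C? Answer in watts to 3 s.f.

18.9 W

ρ = 1.68×10^-6 Ω·cm = 1.68×10^-8 Ω·m
A = 110 mm² = 1.100e-04 m²
R₍20₎ = ρL/A = (1.68×10^-8)(1.86)/(1.100e-04) = 2.841×10^-4 Ω
R₍150₎ = R₍20₎(1 + αΔT) = 2.841×10^-4 × (1 + 0.0038×130) = 4.244×10^-4 Ω
P = I²R = (211)² × 4.244×10^-4 = 18.9 W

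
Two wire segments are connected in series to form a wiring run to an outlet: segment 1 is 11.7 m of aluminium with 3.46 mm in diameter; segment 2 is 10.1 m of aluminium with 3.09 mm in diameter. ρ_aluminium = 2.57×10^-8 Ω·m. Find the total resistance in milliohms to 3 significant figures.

Segment 1: A = π(d/2)² = π(1.7300e-03 m)² = 9.402e-06 m²
R₁ = ρL/A = (2.57×10^-8)(11.7)/(9.402e-06) = 0.03198 Ω
Segment 2: A = π(d/2)² = π(1.5450e-03 m)² = 7.499e-06 m²
R₂ = (2.57×10^-8)(10.1)/(7.499e-06) = 0.03461 Ω
R = R₁ + R₂ = 66.6 mΩ

66.6 mΩ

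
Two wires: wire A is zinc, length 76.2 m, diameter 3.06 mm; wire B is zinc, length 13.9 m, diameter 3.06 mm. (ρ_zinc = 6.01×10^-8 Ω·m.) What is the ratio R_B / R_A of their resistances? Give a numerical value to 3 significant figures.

R ∝ ρL/d², so R_B/R_A = (L_B/L_A)
= (13.9/76.2) = 0.182

0.182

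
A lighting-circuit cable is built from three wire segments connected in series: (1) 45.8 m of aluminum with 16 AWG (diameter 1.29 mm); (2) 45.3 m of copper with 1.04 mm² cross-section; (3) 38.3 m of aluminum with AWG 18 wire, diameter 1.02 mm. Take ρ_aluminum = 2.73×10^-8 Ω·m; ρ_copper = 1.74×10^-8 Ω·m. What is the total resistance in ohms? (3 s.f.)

Seg 1: A = π(1.29/2 mm)² = π(6.4500e-04 m)² = 1.307e-06 m²
R_1 = (2.73×10^-8)(45.8)/(1.307e-06) = 0.9567 Ω
Seg 2: A = 1.04 mm² = 1.040e-06 m²
R_2 = (1.74×10^-8)(45.3)/(1.040e-06) = 0.7579 Ω
Seg 3: A = π(1.02/2 mm)² = π(5.1000e-04 m)² = 8.171e-07 m²
R_3 = (2.73×10^-8)(38.3)/(8.171e-07) = 1.28 Ω
R_total = R_1 + R_2 + R_3 = 2.99 Ω

2.99 Ω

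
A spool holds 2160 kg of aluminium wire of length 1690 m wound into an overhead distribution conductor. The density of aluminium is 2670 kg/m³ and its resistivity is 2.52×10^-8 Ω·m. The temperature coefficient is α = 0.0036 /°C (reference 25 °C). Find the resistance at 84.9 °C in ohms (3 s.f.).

0.108 Ω

A = m/(density·L) = 2160/(2670×1690) = 4.7869e-04 m²
R = ρL/A = (2.52×10^-8)(1690)/(4.7869e-04) = 0.08897 Ω
R(84.9 °C) = 0.08897 × (1 + 0.0036×59.9) = 0.108 Ω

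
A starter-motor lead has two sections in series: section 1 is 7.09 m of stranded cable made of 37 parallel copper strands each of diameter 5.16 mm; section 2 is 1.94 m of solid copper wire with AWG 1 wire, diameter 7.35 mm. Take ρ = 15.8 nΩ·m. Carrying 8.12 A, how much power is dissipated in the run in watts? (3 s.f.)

ρ = 15.8 nΩ·m = 1.58×10^-8 Ω·m
Section 1: A_strand = π(2.5800e-03)² = 2.091e-05 m²; R₁ = ρL/(N·A_s) = (1.58×10^-8)(7.09)/(37×2.091e-05) = 1.448×10^-4 Ω
Section 2: A = π(7.35/2 mm)² = π(3.6750e-03 m)² = 4.243e-05 m²
R₂ = (1.58×10^-8)(1.94)/(4.243e-05) = 7.224×10^-4 Ω
R = R₁ + R₂ = 8.672×10^-4 Ω
P = I²R = (8.12)² × 8.672×10^-4 = 0.0572 W

0.0572 W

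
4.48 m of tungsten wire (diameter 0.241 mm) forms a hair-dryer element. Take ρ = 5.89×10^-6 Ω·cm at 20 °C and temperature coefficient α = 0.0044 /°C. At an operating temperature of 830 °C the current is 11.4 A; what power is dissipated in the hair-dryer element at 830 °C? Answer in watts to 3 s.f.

ρ = 5.89×10^-6 Ω·cm = 5.89×10^-8 Ω·m
A = π(d/2)² = π(1.2050e-04 m)² = 4.562e-08 m²
R₍20₎ = ρL/A = (5.89×10^-8)(4.48)/(4.562e-08) = 5.785 Ω
R₍830₎ = R₍20₎(1 + αΔT) = 5.785 × (1 + 0.0044×810) = 26.4 Ω
P = I²R = (11.4)² × 26.4 = 3430 W

3430 W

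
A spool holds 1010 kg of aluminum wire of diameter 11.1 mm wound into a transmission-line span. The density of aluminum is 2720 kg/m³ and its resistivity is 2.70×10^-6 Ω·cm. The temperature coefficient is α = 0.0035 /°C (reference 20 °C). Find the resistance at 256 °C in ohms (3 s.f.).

1.95 Ω

ρ = 2.70×10^-6 Ω·cm = 2.70×10^-8 Ω·m
A = π(d/2)² = π(5.5500e-03 m)² = 9.6769e-05 m²
L = m/(density·A) = 1010/(2720×9.6769e-05) = 3837 m
R = ρL/A = (2.70×10^-8)(3837)/(9.6769e-05) = 1.071 Ω
R(256 °C) = 1.071 × (1 + 0.0035×236) = 1.95 Ω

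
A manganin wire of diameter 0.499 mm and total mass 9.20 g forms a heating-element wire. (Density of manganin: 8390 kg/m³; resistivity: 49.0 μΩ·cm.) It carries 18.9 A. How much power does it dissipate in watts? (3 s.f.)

ρ = 49.0 μΩ·cm = 4.90×10^-7 Ω·m
A = π(d/2)² = π(2.4950e-04 m)² = 1.9556e-07 m²
L = m/(density·A) = 0.0092/(8390×1.9556e-07) = 5.607 m
R = ρL/A = (4.90×10^-7)(5.607)/(1.9556e-07) = 14.05 Ω
P = I²R = (18.9)² × 14.05 = 5020 W

5020 W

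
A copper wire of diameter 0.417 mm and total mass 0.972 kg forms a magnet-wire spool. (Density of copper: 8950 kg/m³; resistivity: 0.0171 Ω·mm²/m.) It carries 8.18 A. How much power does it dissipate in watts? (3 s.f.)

ρ = 0.0171 Ω·mm²/m = 1.71×10^-8 Ω·m
A = π(d/2)² = π(2.0850e-04 m)² = 1.3657e-07 m²
L = m/(density·A) = 0.972/(8950×1.3657e-07) = 795.2 m
R = ρL/A = (1.71×10^-8)(795.2)/(1.3657e-07) = 99.57 Ω
P = I²R = (8.18)² × 99.57 = 6660 W

6660 W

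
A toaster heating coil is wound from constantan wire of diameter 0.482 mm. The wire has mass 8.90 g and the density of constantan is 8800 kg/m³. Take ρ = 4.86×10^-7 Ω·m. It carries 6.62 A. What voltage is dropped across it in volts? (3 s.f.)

97.7 V

A = π(d/2)² = π(2.4100e-04 m)² = 1.8247e-07 m²
L = m/(density·A) = 0.0089/(8800×1.8247e-07) = 5.543 m
R = ρL/A = (4.86×10^-7)(5.543)/(1.8247e-07) = 14.76 Ω
V = IR = 6.62 × 14.76 = 97.7 V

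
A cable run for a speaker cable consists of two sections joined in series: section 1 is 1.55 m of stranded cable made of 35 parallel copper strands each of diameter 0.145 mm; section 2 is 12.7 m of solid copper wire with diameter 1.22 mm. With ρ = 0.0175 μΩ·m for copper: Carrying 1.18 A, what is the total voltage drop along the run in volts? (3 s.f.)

0.280 V

ρ = 0.0175 μΩ·m = 1.75×10^-8 Ω·m
Section 1: A_strand = π(7.2500e-05)² = 1.651e-08 m²; R₁ = ρL/(N·A_s) = (1.75×10^-8)(1.55)/(35×1.651e-08) = 0.04693 Ω
Section 2: A = π(d/2)² = π(6.1000e-04 m)² = 1.169e-06 m²
R₂ = (1.75×10^-8)(12.7)/(1.169e-06) = 0.1901 Ω
R = R₁ + R₂ = 0.2371 Ω
V = IR = 1.18 × 0.2371 = 0.280 V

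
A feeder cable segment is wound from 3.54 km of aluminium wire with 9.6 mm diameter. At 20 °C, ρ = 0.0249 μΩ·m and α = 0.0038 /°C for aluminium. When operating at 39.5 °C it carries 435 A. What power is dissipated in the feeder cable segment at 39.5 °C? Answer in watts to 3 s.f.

ρ = 0.0249 μΩ·m = 2.49×10^-8 Ω·m
A = π(d/2)² = π(4.8000e-03 m)² = 7.238e-05 m²
R₍20₎ = ρL/A = (2.49×10^-8)(3540)/(7.238e-05) = 1.218 Ω
R₍39.5₎ = R₍20₎(1 + αΔT) = 1.218 × (1 + 0.0038×19.5) = 1.308 Ω
P = I²R = (435)² × 1.308 = 2.48×10^5 W

2.48×10^5 W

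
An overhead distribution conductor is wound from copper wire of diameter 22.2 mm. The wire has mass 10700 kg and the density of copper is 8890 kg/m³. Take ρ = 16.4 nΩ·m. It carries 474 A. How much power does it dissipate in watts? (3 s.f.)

ρ = 16.4 nΩ·m = 1.64×10^-8 Ω·m
A = π(d/2)² = π(1.1100e-02 m)² = 3.8708e-04 m²
L = m/(density·A) = 10700/(8890×3.8708e-04) = 3109 m
R = ρL/A = (1.64×10^-8)(3109)/(3.8708e-04) = 0.1317 Ω
P = I²R = (474)² × 0.1317 = 29600 W

29600 W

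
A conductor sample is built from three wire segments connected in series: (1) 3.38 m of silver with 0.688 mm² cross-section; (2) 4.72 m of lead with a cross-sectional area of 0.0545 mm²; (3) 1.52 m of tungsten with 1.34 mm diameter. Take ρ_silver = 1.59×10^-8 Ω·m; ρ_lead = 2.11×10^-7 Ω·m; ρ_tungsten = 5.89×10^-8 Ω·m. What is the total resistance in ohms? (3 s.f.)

Seg 1: A = 0.688 mm² = 6.880e-07 m²
R_1 = (1.59×10^-8)(3.38)/(6.880e-07) = 0.07811 Ω
Seg 2: A = 0.0545 mm² = 5.450e-08 m²
R_2 = (2.11×10^-7)(4.72)/(5.450e-08) = 18.27 Ω
Seg 3: A = π(d/2)² = π(6.7000e-04 m)² = 1.410e-06 m²
R_3 = (5.89×10^-8)(1.52)/(1.410e-06) = 0.06348 Ω
R_total = R_1 + R_2 + R_3 = 18.4 Ω

18.4 Ω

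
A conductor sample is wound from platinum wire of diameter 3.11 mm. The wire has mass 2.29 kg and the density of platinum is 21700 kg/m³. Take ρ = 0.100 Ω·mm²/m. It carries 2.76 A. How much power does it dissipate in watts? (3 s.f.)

1.39 W

ρ = 0.100 Ω·mm²/m = 1.00×10^-7 Ω·m
A = π(d/2)² = π(1.5550e-03 m)² = 7.5964e-06 m²
L = m/(density·A) = 2.29/(21700×7.5964e-06) = 13.89 m
R = ρL/A = (1.00×10^-7)(13.89)/(7.5964e-06) = 0.1829 Ω
P = I²R = (2.76)² × 0.1829 = 1.39 W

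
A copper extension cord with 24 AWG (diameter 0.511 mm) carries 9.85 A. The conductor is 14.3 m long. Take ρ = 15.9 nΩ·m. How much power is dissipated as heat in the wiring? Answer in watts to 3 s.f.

ρ = 15.9 nΩ·m = 1.59×10^-8 Ω·m
A = π(0.511/2 mm)² = π(2.5550e-04 m)² = 2.051e-07 m²
R = ρL/A = (1.59×10^-8)(14.3)/(2.051e-07) = 1.109 Ω
P = I²R = (9.85)² × 1.109 = 108 W

108 W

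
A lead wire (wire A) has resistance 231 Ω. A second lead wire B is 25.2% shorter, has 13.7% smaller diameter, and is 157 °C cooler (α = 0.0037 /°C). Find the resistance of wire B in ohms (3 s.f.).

97.2 Ω

R ∝ ρL/d² with ρ ∝ (1+αΔT), so R_B/R_A = (1 − 25.2/100) × (1 − 13.7/100)⁻² × (1 − 0.0037×157)
= 0.748 × 1.343 × 0.4191 = 0.4209
R_B = 0.4209 × 231 = 97.2 Ω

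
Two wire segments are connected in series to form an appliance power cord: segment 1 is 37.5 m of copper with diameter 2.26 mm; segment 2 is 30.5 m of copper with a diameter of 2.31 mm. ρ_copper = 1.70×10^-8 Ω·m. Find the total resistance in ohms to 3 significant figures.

Segment 1: A = π(d/2)² = π(1.1300e-03 m)² = 4.011e-06 m²
R₁ = ρL/A = (1.70×10^-8)(37.5)/(4.011e-06) = 0.1589 Ω
Segment 2: A = π(d/2)² = π(1.1550e-03 m)² = 4.191e-06 m²
R₂ = (1.70×10^-8)(30.5)/(4.191e-06) = 0.1237 Ω
R = R₁ + R₂ = 0.283 Ω

0.283 Ω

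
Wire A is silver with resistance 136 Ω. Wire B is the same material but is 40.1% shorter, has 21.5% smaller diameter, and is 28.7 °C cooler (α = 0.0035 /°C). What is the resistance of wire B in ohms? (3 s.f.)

119 Ω

R ∝ ρL/d² with ρ ∝ (1+αΔT), so R_B/R_A = (1 − 40.1/100) × (1 − 21.5/100)⁻² × (1 − 0.0035×28.7)
= 0.599 × 1.623 × 0.8995 = 0.8744
R_B = 0.8744 × 136 = 119 Ω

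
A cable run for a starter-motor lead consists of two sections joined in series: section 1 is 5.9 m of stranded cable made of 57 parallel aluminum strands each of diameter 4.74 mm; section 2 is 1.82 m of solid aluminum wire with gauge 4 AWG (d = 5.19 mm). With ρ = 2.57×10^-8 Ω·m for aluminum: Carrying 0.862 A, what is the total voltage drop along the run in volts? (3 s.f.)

0.00204 V

Section 1: A_strand = π(2.3700e-03)² = 1.765e-05 m²; R₁ = ρL/(N·A_s) = (2.57×10^-8)(5.9)/(57×1.765e-05) = 1.508×10^-4 Ω
Section 2: A = π(5.19/2 mm)² = π(2.5950e-03 m)² = 2.116e-05 m²
R₂ = (2.57×10^-8)(1.82)/(2.116e-05) = 0.002211 Ω
R = R₁ + R₂ = 0.002362 Ω
V = IR = 0.862 × 0.002362 = 0.00204 V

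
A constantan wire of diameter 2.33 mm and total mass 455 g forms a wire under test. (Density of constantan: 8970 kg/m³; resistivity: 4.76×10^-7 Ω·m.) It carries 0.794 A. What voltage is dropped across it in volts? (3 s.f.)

1.05 V

A = π(d/2)² = π(1.1650e-03 m)² = 4.2638e-06 m²
L = m/(density·A) = 0.455/(8970×4.2638e-06) = 11.9 m
R = ρL/A = (4.76×10^-7)(11.9)/(4.2638e-06) = 1.328 Ω
V = IR = 0.794 × 1.328 = 1.05 V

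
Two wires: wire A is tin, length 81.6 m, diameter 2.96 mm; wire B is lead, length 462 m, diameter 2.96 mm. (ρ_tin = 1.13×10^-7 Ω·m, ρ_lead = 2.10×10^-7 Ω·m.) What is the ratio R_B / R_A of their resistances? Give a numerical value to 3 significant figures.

R ∝ ρL/d², so R_B/R_A = (ρ_B/ρ_A) × (L_B/L_A)
= (2.10×10^-7/1.13×10^-7) × (462/81.6) = 10.5

10.5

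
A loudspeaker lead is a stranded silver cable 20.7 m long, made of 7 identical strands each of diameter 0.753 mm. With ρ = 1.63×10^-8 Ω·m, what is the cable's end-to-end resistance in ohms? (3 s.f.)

0.108 Ω

A_strand = π(3.7650e-04 m)² = 4.453e-07 m²
R_strand = ρL/A = (1.63×10^-8)(20.7)/(4.453e-07) = 0.7577 Ω
R_total = R_strand/N = 0.7577/7 = 0.108 Ω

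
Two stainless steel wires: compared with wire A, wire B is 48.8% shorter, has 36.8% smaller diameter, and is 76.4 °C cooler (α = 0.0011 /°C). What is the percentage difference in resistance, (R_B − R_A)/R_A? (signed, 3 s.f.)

R ∝ ρL/d² with ρ ∝ (1+αΔT), so R_B/R_A = (1 − 48.8/100) × (1 − 36.8/100)⁻² × (1 − 0.0011×76.4)
= 0.512 × 2.504 × 0.916 = 1.174
(R_B − R_A)/R_A = 1.174 − 1 = 17.4%

17.4%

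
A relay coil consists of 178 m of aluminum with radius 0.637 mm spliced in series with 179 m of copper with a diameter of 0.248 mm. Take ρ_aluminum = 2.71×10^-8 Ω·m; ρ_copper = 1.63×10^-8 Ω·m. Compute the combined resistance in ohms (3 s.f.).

64.2 Ω

Segment 1: A = πr² = π(6.3700e-04 m)² = 1.275e-06 m²
R₁ = ρL/A = (2.71×10^-8)(178)/(1.275e-06) = 3.784 Ω
Segment 2: A = π(d/2)² = π(1.2400e-04 m)² = 4.831e-08 m²
R₂ = (1.63×10^-8)(179)/(4.831e-08) = 60.4 Ω
R = R₁ + R₂ = 64.2 Ω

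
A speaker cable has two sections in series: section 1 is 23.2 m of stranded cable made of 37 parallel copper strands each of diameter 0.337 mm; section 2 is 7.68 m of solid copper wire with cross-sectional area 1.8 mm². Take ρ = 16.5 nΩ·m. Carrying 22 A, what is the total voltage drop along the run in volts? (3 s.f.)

4.10 V

ρ = 16.5 nΩ·m = 1.65×10^-8 Ω·m
Section 1: A_strand = π(1.6850e-04)² = 8.920e-08 m²; R₁ = ρL/(N·A_s) = (1.65×10^-8)(23.2)/(37×8.920e-08) = 0.116 Ω
Section 2: A = 1.8 mm² = 1.800e-06 m²
R₂ = (1.65×10^-8)(7.68)/(1.800e-06) = 0.0704 Ω
R = R₁ + R₂ = 0.1864 Ω
V = IR = 22 × 0.1864 = 4.10 V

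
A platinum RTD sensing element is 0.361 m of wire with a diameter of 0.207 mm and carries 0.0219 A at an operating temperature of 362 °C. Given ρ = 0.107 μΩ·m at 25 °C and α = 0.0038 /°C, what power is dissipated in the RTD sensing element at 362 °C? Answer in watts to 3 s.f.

ρ = 0.107 μΩ·m = 1.07×10^-7 Ω·m
A = π(d/2)² = π(1.0350e-04 m)² = 3.365e-08 m²
R₍25₎ = ρL/A = (1.07×10^-7)(0.361)/(3.365e-08) = 1.148 Ω
R₍362₎ = R₍25₎(1 + αΔT) = 1.148 × (1 + 0.0038×337) = 2.618 Ω
P = I²R = (0.0219)² × 2.618 = 0.00126 W

0.00126 W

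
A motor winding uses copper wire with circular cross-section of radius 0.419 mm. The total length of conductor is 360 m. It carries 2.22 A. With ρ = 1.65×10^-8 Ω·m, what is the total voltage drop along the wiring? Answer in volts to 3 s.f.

23.9 V

A = πr² = π(4.1900e-04 m)² = 5.515e-07 m²
R = ρL/A = (1.65×10^-8)(360)/(5.515e-07) = 10.77 Ω
V = IR = 2.22 × 10.77 = 23.9 V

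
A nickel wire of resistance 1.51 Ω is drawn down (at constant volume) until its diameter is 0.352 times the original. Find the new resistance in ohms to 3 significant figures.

Volume constant ⇒ L' = L/r² with r = 0.352. R' = ρL'/A' = ρ(L/r²)/(πr²d₀²/4) = R/r⁴.
R' = 65.14 × 1.51 = 98.4 Ω

98.4 Ω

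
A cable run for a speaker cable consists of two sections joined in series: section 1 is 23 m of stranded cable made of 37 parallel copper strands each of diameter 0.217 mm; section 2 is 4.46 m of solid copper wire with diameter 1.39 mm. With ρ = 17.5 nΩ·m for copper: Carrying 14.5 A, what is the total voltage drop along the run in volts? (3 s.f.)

5.01 V

ρ = 17.5 nΩ·m = 1.75×10^-8 Ω·m
Section 1: A_strand = π(1.0850e-04)² = 3.698e-08 m²; R₁ = ρL/(N·A_s) = (1.75×10^-8)(23)/(37×3.698e-08) = 0.2941 Ω
Section 2: A = π(d/2)² = π(6.9500e-04 m)² = 1.517e-06 m²
R₂ = (1.75×10^-8)(4.46)/(1.517e-06) = 0.05143 Ω
R = R₁ + R₂ = 0.3456 Ω
V = IR = 14.5 × 0.3456 = 5.01 V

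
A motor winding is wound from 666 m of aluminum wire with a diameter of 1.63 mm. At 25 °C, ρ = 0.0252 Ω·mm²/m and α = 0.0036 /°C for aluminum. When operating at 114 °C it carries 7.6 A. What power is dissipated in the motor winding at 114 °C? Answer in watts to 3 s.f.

ρ = 0.0252 Ω·mm²/m = 2.52×10^-8 Ω·m
A = π(d/2)² = π(8.1500e-04 m)² = 2.087e-06 m²
R₍25₎ = ρL/A = (2.52×10^-8)(666)/(2.087e-06) = 8.043 Ω
R₍114₎ = R₍25₎(1 + αΔT) = 8.043 × (1 + 0.0036×89) = 10.62 Ω
P = I²R = (7.6)² × 10.62 = 613 W

613 W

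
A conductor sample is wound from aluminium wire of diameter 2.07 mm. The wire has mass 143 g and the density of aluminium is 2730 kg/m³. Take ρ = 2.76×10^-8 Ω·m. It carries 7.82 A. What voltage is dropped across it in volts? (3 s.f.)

0.998 V

A = π(d/2)² = π(1.0350e-03 m)² = 3.3654e-06 m²
L = m/(density·A) = 0.143/(2730×3.3654e-06) = 15.56 m
R = ρL/A = (2.76×10^-8)(15.56)/(3.3654e-06) = 0.1277 Ω
V = IR = 7.82 × 0.1277 = 0.998 V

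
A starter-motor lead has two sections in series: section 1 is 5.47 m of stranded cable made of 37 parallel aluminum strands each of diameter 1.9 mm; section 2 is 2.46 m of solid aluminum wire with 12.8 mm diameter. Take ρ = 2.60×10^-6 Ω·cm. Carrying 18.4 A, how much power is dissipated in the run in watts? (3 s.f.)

0.627 W

ρ = 2.60×10^-6 Ω·cm = 2.60×10^-8 Ω·m
Section 1: A_strand = π(9.5000e-04)² = 2.835e-06 m²; R₁ = ρL/(N·A_s) = (2.60×10^-8)(5.47)/(37×2.835e-06) = 0.001356 Ω
Section 2: A = π(d/2)² = π(6.4000e-03 m)² = 1.287e-04 m²
R₂ = (2.60×10^-8)(2.46)/(1.287e-04) = 4.970×10^-4 Ω
R = R₁ + R₂ = 0.001853 Ω
P = I²R = (18.4)² × 0.001853 = 0.627 W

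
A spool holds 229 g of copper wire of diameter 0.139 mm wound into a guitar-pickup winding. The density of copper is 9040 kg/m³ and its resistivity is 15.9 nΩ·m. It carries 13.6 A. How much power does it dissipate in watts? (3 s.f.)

ρ = 15.9 nΩ·m = 1.59×10^-8 Ω·m
A = π(d/2)² = π(6.9500e-05 m)² = 1.5175e-08 m²
L = m/(density·A) = 0.229/(9040×1.5175e-08) = 1669 m
R = ρL/A = (1.59×10^-8)(1669)/(1.5175e-08) = 1749 Ω
P = I²R = (13.6)² × 1749 = 3.24×10^5 W

3.24×10^5 W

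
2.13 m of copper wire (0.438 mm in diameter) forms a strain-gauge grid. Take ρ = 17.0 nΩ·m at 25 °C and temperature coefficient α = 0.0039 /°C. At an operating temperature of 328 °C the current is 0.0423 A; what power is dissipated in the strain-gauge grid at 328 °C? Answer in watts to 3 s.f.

ρ = 17.0 nΩ·m = 1.70×10^-8 Ω·m
A = π(d/2)² = π(2.1900e-04 m)² = 1.507e-07 m²
R₍25₎ = ρL/A = (1.70×10^-8)(2.13)/(1.507e-07) = 0.2403 Ω
R₍328₎ = R₍25₎(1 + αΔT) = 0.2403 × (1 + 0.0039×303) = 0.5243 Ω
P = I²R = (0.0423)² × 0.5243 = 9.38×10^-4 W

9.38×10^-4 W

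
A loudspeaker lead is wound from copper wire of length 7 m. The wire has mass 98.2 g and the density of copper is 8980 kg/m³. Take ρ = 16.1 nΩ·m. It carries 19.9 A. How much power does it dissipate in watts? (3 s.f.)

28.6 W

ρ = 16.1 nΩ·m = 1.61×10^-8 Ω·m
A = m/(density·L) = 0.0982/(8980×7) = 1.5622e-06 m²
R = ρL/A = (1.61×10^-8)(7)/(1.5622e-06) = 0.07214 Ω
P = I²R = (19.9)² × 0.07214 = 28.6 W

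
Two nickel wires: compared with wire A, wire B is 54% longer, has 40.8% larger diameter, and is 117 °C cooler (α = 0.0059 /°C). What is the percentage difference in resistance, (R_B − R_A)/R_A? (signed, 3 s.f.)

R ∝ ρL/d² with ρ ∝ (1+αΔT), so R_B/R_A = (1 + 54/100) × (1 + 40.8/100)⁻² × (1 − 0.0059×117)
= 1.54 × 0.5044 × 0.3097 = 0.2406
(R_B − R_A)/R_A = 0.2406 − 1 = -75.9%

-75.9%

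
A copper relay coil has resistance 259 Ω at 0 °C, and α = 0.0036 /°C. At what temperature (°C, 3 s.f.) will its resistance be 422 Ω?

R = R₀(1 + α(T − T₀)) ⇒ T = T₀ + (R/R₀ − 1)/α
T = 0 + (422/259 − 1)/0.0036 = 0 + (0.6293)/0.0036 = 175 °C

175 °C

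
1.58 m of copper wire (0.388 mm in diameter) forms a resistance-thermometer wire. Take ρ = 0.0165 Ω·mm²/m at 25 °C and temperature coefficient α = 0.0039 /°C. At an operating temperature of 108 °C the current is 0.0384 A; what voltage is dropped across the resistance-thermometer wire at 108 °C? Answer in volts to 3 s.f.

ρ = 0.0165 Ω·mm²/m = 1.65×10^-8 Ω·m
A = π(d/2)² = π(1.9400e-04 m)² = 1.182e-07 m²
R₍25₎ = ρL/A = (1.65×10^-8)(1.58)/(1.182e-07) = 0.2205 Ω
R₍108₎ = R₍25₎(1 + αΔT) = 0.2205 × (1 + 0.0039×83) = 0.2919 Ω
V = IR = 0.0384 × 0.2919 = 0.0112 V

0.0112 V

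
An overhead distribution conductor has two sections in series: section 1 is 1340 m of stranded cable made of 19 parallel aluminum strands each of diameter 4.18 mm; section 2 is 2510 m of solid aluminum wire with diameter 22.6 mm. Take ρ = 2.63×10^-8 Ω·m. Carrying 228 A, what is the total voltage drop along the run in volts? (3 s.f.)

68.3 V

Section 1: A_strand = π(2.0900e-03)² = 1.372e-05 m²; R₁ = ρL/(N·A_s) = (2.63×10^-8)(1340)/(19×1.372e-05) = 0.1352 Ω
Section 2: A = π(d/2)² = π(1.1300e-02 m)² = 4.011e-04 m²
R₂ = (2.63×10^-8)(2510)/(4.011e-04) = 0.1646 Ω
R = R₁ + R₂ = 0.2997 Ω
V = IR = 228 × 0.2997 = 68.3 V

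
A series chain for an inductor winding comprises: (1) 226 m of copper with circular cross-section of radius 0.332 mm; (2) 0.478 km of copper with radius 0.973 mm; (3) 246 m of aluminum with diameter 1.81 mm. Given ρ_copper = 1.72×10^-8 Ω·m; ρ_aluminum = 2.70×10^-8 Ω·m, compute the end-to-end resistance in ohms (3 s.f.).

16.6 Ω

Seg 1: A = πr² = π(3.3200e-04 m)² = 3.463e-07 m²
R_1 = (1.72×10^-8)(226)/(3.463e-07) = 11.23 Ω
Seg 2: A = πr² = π(9.7300e-04 m)² = 2.974e-06 m²
R_2 = (1.72×10^-8)(478)/(2.974e-06) = 2.764 Ω
Seg 3: A = π(d/2)² = π(9.0500e-04 m)² = 2.573e-06 m²
R_3 = (2.70×10^-8)(246)/(2.573e-06) = 2.581 Ω
R_total = R_1 + R_2 + R_3 = 16.6 Ω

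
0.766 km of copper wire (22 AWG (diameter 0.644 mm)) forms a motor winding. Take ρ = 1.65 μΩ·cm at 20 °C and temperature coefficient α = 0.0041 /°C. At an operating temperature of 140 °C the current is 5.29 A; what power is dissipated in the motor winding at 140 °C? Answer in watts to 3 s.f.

1620 W

ρ = 1.65 μΩ·cm = 1.65×10^-8 Ω·m
A = π(0.644/2 mm)² = π(3.2200e-04 m)² = 3.257e-07 m²
R₍20₎ = ρL/A = (1.65×10^-8)(766)/(3.257e-07) = 38.8 Ω
R₍140₎ = R₍20₎(1 + αΔT) = 38.8 × (1 + 0.0041×120) = 57.89 Ω
P = I²R = (5.29)² × 57.89 = 1620 W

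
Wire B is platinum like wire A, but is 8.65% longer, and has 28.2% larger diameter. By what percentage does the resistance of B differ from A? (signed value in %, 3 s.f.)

R ∝ L/d², so R_B/R_A = (1 + 8.65/100) × (1 + 28.2/100)⁻²
= 1.087 × 0.6085 = 0.6611
(R_B − R_A)/R_A = 0.6611 − 1 = -33.9%

-33.9%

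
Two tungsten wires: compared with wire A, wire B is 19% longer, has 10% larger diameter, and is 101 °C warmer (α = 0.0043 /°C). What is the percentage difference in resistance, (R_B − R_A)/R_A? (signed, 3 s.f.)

R ∝ ρL/d² with ρ ∝ (1+αΔT), so R_B/R_A = (1 + 19/100) × (1 + 10/100)⁻² × (1 + 0.0043×101)
= 1.19 × 0.8265 × 1.434 = 1.411
(R_B − R_A)/R_A = 1.411 − 1 = 41.1%

41.1%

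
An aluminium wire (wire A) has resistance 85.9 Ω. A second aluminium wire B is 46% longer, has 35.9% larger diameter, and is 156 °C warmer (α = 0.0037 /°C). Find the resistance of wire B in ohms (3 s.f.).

R ∝ ρL/d² with ρ ∝ (1+αΔT), so R_B/R_A = (1 + 46/100) × (1 + 35.9/100)⁻² × (1 + 0.0037×156)
= 1.46 × 0.5414 × 1.577 = 1.247
R_B = 1.247 × 85.9 = 107 Ω

107 Ω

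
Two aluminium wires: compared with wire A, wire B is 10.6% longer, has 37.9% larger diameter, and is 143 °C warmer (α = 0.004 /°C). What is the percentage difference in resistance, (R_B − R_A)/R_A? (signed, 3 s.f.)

R ∝ ρL/d² with ρ ∝ (1+αΔT), so R_B/R_A = (1 + 10.6/100) × (1 + 37.9/100)⁻² × (1 + 0.004×143)
= 1.106 × 0.5259 × 1.572 = 0.9143
(R_B − R_A)/R_A = 0.9143 − 1 = -8.57%

-8.57%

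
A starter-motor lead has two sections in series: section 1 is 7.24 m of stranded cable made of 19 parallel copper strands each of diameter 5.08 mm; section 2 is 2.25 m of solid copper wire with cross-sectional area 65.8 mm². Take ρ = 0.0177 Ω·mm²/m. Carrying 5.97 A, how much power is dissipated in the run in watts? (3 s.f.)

0.0334 W

ρ = 0.0177 Ω·mm²/m = 1.77×10^-8 Ω·m
Section 1: A_strand = π(2.5400e-03)² = 2.027e-05 m²; R₁ = ρL/(N·A_s) = (1.77×10^-8)(7.24)/(19×2.027e-05) = 3.328×10^-4 Ω
Section 2: A = 65.8 mm² = 6.580e-05 m²
R₂ = (1.77×10^-8)(2.25)/(6.580e-05) = 6.052×10^-4 Ω
R = R₁ + R₂ = 9.380×10^-4 Ω
P = I²R = (5.97)² × 9.380×10^-4 = 0.0334 W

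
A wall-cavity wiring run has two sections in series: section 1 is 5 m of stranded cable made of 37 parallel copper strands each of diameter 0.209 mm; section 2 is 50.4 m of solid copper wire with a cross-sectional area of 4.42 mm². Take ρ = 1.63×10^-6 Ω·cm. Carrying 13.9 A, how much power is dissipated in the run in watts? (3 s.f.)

ρ = 1.63×10^-6 Ω·cm = 1.63×10^-8 Ω·m
Section 1: A_strand = π(1.0450e-04)² = 3.431e-08 m²; R₁ = ρL/(N·A_s) = (1.63×10^-8)(5)/(37×3.431e-08) = 0.06421 Ω
Section 2: A = 4.42 mm² = 4.420e-06 m²
R₂ = (1.63×10^-8)(50.4)/(4.420e-06) = 0.1859 Ω
R = R₁ + R₂ = 0.2501 Ω
P = I²R = (13.9)² × 0.2501 = 48.3 W

48.3 W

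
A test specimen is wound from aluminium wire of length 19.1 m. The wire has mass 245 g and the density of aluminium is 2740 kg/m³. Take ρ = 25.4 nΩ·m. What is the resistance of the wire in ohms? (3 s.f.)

ρ = 25.4 nΩ·m = 2.54×10^-8 Ω·m
A = m/(density·L) = 0.245/(2740×19.1) = 4.6815e-06 m²
R = ρL/A = (2.54×10^-8)(19.1)/(4.6815e-06) = 0.104 Ω

0.104 Ω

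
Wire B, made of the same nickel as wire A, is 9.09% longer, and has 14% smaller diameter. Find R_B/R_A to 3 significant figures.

R ∝ L/d², so R_B/R_A = (1 + 9.09/100) × (1 − 14/100)⁻²
= 1.091 × 1.352 = 1.47

1.47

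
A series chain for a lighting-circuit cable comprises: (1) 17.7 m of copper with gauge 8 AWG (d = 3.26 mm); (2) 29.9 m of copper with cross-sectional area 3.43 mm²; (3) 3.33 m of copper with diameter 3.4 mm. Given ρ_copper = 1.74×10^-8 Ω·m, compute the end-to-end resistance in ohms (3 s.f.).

Seg 1: A = π(3.26/2 mm)² = π(1.6300e-03 m)² = 8.347e-06 m²
R_1 = (1.74×10^-8)(17.7)/(8.347e-06) = 0.0369 Ω
Seg 2: A = 3.43 mm² = 3.430e-06 m²
R_2 = (1.74×10^-8)(29.9)/(3.430e-06) = 0.1517 Ω
Seg 3: A = π(d/2)² = π(1.7000e-03 m)² = 9.079e-06 m²
R_3 = (1.74×10^-8)(3.33)/(9.079e-06) = 0.006382 Ω
R_total = R_1 + R_2 + R_3 = 0.195 Ω

0.195 Ω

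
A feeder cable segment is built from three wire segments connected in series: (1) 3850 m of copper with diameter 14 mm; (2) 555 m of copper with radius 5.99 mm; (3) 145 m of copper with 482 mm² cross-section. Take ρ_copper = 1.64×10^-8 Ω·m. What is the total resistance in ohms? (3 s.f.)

Seg 1: A = π(d/2)² = π(7.0000e-03 m)² = 1.539e-04 m²
R_1 = (1.64×10^-8)(3850)/(1.539e-04) = 0.4102 Ω
Seg 2: A = πr² = π(5.9900e-03 m)² = 1.127e-04 m²
R_2 = (1.64×10^-8)(555)/(1.127e-04) = 0.08075 Ω
Seg 3: A = 482 mm² = 4.820e-04 m²
R_3 = (1.64×10^-8)(145)/(4.820e-04) = 0.004934 Ω
R_total = R_1 + R_2 + R_3 = 0.496 Ω

0.496 Ω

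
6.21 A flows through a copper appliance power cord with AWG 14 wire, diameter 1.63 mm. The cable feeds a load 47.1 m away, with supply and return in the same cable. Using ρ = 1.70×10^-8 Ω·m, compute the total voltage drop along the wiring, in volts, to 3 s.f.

A = π(1.63/2 mm)² = π(8.1500e-04 m)² = 2.087e-06 m²
Total conductor length (both ways) L = 2 × 47.1 = 94.2 m
R = ρL/A = (1.70×10^-8)(94.2)/(2.087e-06) = 0.7674 Ω
V = IR = 6.21 × 0.7674 = 4.77 V

4.77 V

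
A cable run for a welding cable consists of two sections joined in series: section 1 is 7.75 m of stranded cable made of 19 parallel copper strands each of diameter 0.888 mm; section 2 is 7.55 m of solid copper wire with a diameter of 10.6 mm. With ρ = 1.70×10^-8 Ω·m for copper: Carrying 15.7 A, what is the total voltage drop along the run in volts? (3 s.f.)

Section 1: A_strand = π(4.4400e-04)² = 6.193e-07 m²; R₁ = ρL/(N·A_s) = (1.70×10^-8)(7.75)/(19×6.193e-07) = 0.0112 Ω
Section 2: A = π(d/2)² = π(5.3000e-03 m)² = 8.825e-05 m²
R₂ = (1.70×10^-8)(7.55)/(8.825e-05) = 0.001454 Ω
R = R₁ + R₂ = 0.01265 Ω
V = IR = 15.7 × 0.01265 = 0.199 V

0.199 V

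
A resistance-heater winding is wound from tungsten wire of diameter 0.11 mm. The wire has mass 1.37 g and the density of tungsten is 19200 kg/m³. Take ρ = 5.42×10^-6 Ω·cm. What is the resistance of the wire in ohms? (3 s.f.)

ρ = 5.42×10^-6 Ω·cm = 5.42×10^-8 Ω·m
A = π(d/2)² = π(5.5000e-05 m)² = 9.5033e-09 m²
L = m/(density·A) = 0.00137/(19200×9.5033e-09) = 7.508 m
R = ρL/A = (5.42×10^-8)(7.508)/(9.5033e-09) = 42.8 Ω

42.8 Ω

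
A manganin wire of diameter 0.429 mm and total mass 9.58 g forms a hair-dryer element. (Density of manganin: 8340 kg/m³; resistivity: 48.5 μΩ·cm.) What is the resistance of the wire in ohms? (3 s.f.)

ρ = 48.5 μΩ·cm = 4.85×10^-7 Ω·m
A = π(d/2)² = π(2.1450e-04 m)² = 1.4455e-07 m²
L = m/(density·A) = 0.00958/(8340×1.4455e-07) = 7.947 m
R = ρL/A = (4.85×10^-7)(7.947)/(1.4455e-07) = 26.7 Ω

26.7 Ω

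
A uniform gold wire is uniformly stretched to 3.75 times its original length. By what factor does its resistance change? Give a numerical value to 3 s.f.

Volume constant ⇒ A' = A/k with k = 3.75. R' = ρ(kL)/(A/k) = k²R.
Factor = 14.1

14.1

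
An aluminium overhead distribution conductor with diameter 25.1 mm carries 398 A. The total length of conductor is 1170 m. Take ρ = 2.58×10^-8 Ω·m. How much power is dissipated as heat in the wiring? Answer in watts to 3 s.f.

9660 W

A = π(d/2)² = π(1.2550e-02 m)² = 4.948e-04 m²
R = ρL/A = (2.58×10^-8)(1170)/(4.948e-04) = 0.06101 Ω
P = I²R = (398)² × 0.06101 = 9660 W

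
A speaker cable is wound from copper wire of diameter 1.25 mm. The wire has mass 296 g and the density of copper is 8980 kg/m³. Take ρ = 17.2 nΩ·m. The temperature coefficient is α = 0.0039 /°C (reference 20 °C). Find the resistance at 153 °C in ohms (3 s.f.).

ρ = 17.2 nΩ·m = 1.72×10^-8 Ω·m
A = π(d/2)² = π(6.2500e-04 m)² = 1.2272e-06 m²
L = m/(density·A) = 0.296/(8980×1.2272e-06) = 26.86 m
R = ρL/A = (1.72×10^-8)(26.86)/(1.2272e-06) = 0.3765 Ω
R(153 °C) = 0.3765 × (1 + 0.0039×133) = 0.572 Ω

0.572 Ω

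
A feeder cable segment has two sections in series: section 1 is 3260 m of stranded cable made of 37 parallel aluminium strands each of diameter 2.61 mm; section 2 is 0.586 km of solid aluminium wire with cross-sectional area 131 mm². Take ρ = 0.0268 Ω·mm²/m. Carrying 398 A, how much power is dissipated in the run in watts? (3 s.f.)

ρ = 0.0268 Ω·mm²/m = 2.68×10^-8 Ω·m
Section 1: A_strand = π(1.3050e-03)² = 5.350e-06 m²; R₁ = ρL/(N·A_s) = (2.68×10^-8)(3260)/(37×5.350e-06) = 0.4413 Ω
Section 2: A = 131 mm² = 1.310e-04 m²
R₂ = (2.68×10^-8)(586)/(1.310e-04) = 0.1199 Ω
R = R₁ + R₂ = 0.5612 Ω
P = I²R = (398)² × 0.5612 = 88900 W

88900 W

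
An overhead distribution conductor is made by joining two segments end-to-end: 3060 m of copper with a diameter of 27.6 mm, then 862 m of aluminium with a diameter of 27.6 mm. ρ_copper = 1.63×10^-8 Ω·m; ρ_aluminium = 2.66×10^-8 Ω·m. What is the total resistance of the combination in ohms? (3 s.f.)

Segment 1: A = π(d/2)² = π(1.3800e-02 m)² = 5.983e-04 m²
R₁ = ρL/A = (1.63×10^-8)(3060)/(5.983e-04) = 0.08337 Ω
R₂ = (2.66×10^-8)(862)/(5.983e-04) = 0.03832 Ω
R = R₁ + R₂ = 0.122 Ω

0.122 Ω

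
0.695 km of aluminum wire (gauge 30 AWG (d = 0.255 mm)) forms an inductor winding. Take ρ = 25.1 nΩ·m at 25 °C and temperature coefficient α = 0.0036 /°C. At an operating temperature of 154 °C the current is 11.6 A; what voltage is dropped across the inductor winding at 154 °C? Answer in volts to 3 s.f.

5800 V

ρ = 25.1 nΩ·m = 2.51×10^-8 Ω·m
A = π(0.255/2 mm)² = π(1.2750e-04 m)² = 5.107e-08 m²
R₍25₎ = ρL/A = (2.51×10^-8)(695)/(5.107e-08) = 341.6 Ω
R₍154₎ = R₍25₎(1 + αΔT) = 341.6 × (1 + 0.0036×129) = 500.2 Ω
V = IR = 11.6 × 500.2 = 5800 V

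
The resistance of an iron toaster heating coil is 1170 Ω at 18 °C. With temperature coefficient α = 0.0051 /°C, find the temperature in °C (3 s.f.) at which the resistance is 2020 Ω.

R = R₀(1 + α(T − T₀)) ⇒ T = T₀ + (R/R₀ − 1)/α
T = 18 + (2020/1170 − 1)/0.0051 = 18 + (0.7265)/0.0051 = 160 °C

160 °C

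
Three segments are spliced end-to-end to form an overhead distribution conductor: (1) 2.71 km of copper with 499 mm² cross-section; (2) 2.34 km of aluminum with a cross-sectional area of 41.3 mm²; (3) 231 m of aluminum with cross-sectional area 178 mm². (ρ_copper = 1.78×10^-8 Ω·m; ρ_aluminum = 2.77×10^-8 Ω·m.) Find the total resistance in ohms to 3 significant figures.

1.70 Ω

Seg 1: A = 499 mm² = 4.990e-04 m²
R_1 = (1.78×10^-8)(2710)/(4.990e-04) = 0.09667 Ω
Seg 2: A = 41.3 mm² = 4.130e-05 m²
R_2 = (2.77×10^-8)(2340)/(4.130e-05) = 1.569 Ω
Seg 3: A = 178 mm² = 1.780e-04 m²
R_3 = (2.77×10^-8)(231)/(1.780e-04) = 0.03595 Ω
R_total = R_1 + R_2 + R_3 = 1.70 Ω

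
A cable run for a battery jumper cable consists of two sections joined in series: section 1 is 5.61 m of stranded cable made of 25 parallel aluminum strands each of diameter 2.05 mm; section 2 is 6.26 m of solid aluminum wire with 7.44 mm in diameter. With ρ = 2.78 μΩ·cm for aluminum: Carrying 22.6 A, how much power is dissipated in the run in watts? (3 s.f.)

3.01 W

ρ = 2.78 μΩ·cm = 2.78×10^-8 Ω·m
Section 1: A_strand = π(1.0250e-03)² = 3.301e-06 m²; R₁ = ρL/(N·A_s) = (2.78×10^-8)(5.61)/(25×3.301e-06) = 0.00189 Ω
Section 2: A = π(d/2)² = π(3.7200e-03 m)² = 4.347e-05 m²
R₂ = (2.78×10^-8)(6.26)/(4.347e-05) = 0.004003 Ω
R = R₁ + R₂ = 0.005893 Ω
P = I²R = (22.6)² × 0.005893 = 3.01 W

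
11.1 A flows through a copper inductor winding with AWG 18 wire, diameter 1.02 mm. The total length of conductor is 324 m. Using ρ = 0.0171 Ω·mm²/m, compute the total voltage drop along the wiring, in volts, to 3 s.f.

ρ = 0.0171 Ω·mm²/m = 1.71×10^-8 Ω·m
A = π(1.02/2 mm)² = π(5.1000e-04 m)² = 8.171e-07 m²
R = ρL/A = (1.71×10^-8)(324)/(8.171e-07) = 6.78 Ω
V = IR = 11.1 × 6.78 = 75.3 V

75.3 V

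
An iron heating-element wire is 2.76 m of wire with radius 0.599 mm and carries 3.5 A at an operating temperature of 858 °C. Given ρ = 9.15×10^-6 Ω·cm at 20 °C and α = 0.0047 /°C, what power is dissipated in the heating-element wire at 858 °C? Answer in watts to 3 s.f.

13.6 W

ρ = 9.15×10^-6 Ω·cm = 9.15×10^-8 Ω·m
A = πr² = π(5.9900e-04 m)² = 1.127e-06 m²
R₍20₎ = ρL/A = (9.15×10^-8)(2.76)/(1.127e-06) = 0.224 Ω
R₍858₎ = R₍20₎(1 + αΔT) = 0.224 × (1 + 0.0047×838) = 1.106 Ω
P = I²R = (3.5)² × 1.106 = 13.6 W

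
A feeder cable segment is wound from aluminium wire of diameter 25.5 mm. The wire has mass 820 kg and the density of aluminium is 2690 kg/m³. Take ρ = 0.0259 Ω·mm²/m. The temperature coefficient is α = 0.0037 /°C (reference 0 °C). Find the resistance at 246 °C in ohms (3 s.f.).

0.0578 Ω

ρ = 0.0259 Ω·mm²/m = 2.59×10^-8 Ω·m
A = π(d/2)² = π(1.2750e-02 m)² = 5.1071e-04 m²
L = m/(density·A) = 820/(2690×5.1071e-04) = 596.9 m
R = ρL/A = (2.59×10^-8)(596.9)/(5.1071e-04) = 0.03027 Ω
R(246 °C) = 0.03027 × (1 + 0.0037×246) = 0.0578 Ω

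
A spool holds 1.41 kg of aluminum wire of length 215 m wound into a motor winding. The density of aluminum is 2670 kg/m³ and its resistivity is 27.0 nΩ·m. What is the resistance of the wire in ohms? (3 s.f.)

ρ = 27.0 nΩ·m = 2.70×10^-8 Ω·m
A = m/(density·L) = 1.41/(2670×215) = 2.4562e-06 m²
R = ρL/A = (2.70×10^-8)(215)/(2.4562e-06) = 2.36 Ω

2.36 Ω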